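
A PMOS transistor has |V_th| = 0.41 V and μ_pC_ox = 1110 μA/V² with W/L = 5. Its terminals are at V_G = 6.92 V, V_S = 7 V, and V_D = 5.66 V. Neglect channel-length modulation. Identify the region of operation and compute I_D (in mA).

Cutoff; I_D = 0 mA

V_SG = V_S − V_G = 7 − 6.92 = 0.08 V; V_SD = V_S − V_D = 7 − 5.66 = 1.34 V.
V_SG = 0.08 V < |V_th| = 0.41 V, so the transistor is in cutoff.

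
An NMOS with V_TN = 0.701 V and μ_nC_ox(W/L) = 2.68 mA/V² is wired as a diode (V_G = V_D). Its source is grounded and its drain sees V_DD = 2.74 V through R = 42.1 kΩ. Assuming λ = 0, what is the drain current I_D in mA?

I_D = 0.0441 mA

With gate tied to drain, V_GS = V_DS ≥ V_GS − V_TN, so the device is in saturation.
KCL at the drain: ½ k_n (V_GS − V_TN)² = (V_DD − V_GS)/R.
Let x = V_GS − 0.701. Then 56.4 x² + x − 2.039 = 0, giving x = 0.181 V (positive root), so V_GS = 0.882 V.
I_D = (V_DD − V_GS)/R = (2.74 − 0.882) / 42.1 = 0.0441 mA.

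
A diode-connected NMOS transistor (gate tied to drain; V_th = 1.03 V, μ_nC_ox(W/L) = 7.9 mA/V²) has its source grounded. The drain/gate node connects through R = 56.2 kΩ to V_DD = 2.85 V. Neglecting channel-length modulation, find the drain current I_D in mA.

With gate tied to drain, V_GS = V_DS ≥ V_GS − V_th, so the device is in saturation.
KCL at the drain: ½ k_n (V_GS − V_th)² = (V_DD − V_GS)/R.
Let x = V_GS − 1.03. Then 222 x² + x − 1.82 = 0, giving x = 0.0883 V (positive root), so V_GS = 1.12 V.
I_D = (V_DD − V_GS)/R = (2.85 − 1.12) / 56.2 = 0.0308 mA.

I_D = 0.0308 mA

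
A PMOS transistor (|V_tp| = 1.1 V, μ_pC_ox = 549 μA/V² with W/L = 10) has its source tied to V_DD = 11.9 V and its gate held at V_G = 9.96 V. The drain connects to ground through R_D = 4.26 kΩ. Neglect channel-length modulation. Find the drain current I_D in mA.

V_SG = V_DD − V_G = 11.9 − 9.96 = 1.94 V, so V_ov = 1.94 − 1.1 = 0.84 V.
k_p = μ_pC_ox · (W/L) = 5.49 mA/V².
Assume saturation: I_D = ½ k_p V_ov² = 0.5 × 5.49 × 0.84² = 1.94 mA, giving V_SD = V_DD − I_D R_D = 11.9 − 1.94 × 4.26 = 3.65 V.
V_SD = 3.65 V ≥ V_ov = 0.84 V, confirming saturation.

I_D = 1.94 mA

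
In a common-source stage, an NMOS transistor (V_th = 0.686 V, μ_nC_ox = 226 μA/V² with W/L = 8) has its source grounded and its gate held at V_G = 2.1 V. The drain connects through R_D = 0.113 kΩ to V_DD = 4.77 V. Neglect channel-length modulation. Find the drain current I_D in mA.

I_D = 1.81 mA

V_GS = V_G = 2.1 V, so V_ov = 2.1 − 0.686 = 1.41 V.
k_n = μ_nC_ox · (W/L) = 1.808 mA/V².
Assume saturation: I_D = ½ k_n V_ov² = 0.5 × 1.808 × 1.41² = 1.81 mA, giving V_DS = V_DD − I_D R_D = 4.77 − 1.81 × 0.113 = 4.57 V.
V_DS = 4.57 V ≥ V_ov = 1.41 V, confirming saturation.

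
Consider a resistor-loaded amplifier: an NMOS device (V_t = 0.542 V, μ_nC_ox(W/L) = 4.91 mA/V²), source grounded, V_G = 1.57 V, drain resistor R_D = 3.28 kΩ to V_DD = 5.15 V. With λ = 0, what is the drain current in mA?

I_D = 1.46 mA

V_GS = V_G = 1.57 V, so V_ov = 1.57 − 0.542 = 1.03 V.
Assume saturation: I_D = ½ k_n V_ov² = 0.5 × 4.91 × 1.03² = 2.59 mA, giving V_DS = V_DD − I_D R_D = 5.15 − 2.59 × 3.28 = -3.36 V.
But -3.36 V < V_ov = 1.03 V, so the device is actually in triode.
In triode I_D = k_n[V_ov V_DS − ½ V_DS²] and I_D = (V_DD − V_DS)/R_D. Equating: 8.05 V_DS² − 17.56 V_DS + 5.15 = 0, giving V_DS = 0.349 V (the root below V_ov).
I_D = (5.15 − 0.349) / 3.28 = 1.46 mA.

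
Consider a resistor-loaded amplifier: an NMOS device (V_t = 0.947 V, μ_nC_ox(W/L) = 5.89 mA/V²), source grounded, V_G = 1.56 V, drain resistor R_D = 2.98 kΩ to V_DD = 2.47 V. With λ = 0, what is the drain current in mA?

V_GS = V_G = 1.56 V, so V_ov = 1.56 − 0.947 = 0.613 V.
Assume saturation: I_D = ½ k_n V_ov² = 0.5 × 5.89 × 0.613² = 1.11 mA, giving V_DS = V_DD − I_D R_D = 2.47 − 1.11 × 2.98 = -0.828 V.
But -0.828 V < V_ov = 0.613 V, so the device is actually in triode.
In triode I_D = k_n[V_ov V_DS − ½ V_DS²] and I_D = (V_DD − V_DS)/R_D. Equating: 8.78 V_DS² − 11.76 V_DS + 2.47 = 0, giving V_DS = 0.261 V (the root below V_ov).
I_D = (2.47 − 0.261) / 2.98 = 0.741 mA.

I_D = 0.741 mA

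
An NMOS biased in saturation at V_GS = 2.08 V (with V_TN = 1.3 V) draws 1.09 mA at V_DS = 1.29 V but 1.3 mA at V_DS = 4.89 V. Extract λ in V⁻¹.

With V_GS fixed, I_D ∝ (1 + λ V_DS) in saturation, so I_D2/I_D1 = (1 + λ V_DS2)/(1 + λ V_DS1).
1.3/1.09 = 1.193 = (1 + 4.89 λ)/(1 + 1.29 λ).
Solving: λ (I_D1 V_DS2 − I_D2 V_DS1) = I_D2 − I_D1, so λ = (1.3 − 1.09) / (1.09 × 4.89 − 1.3 × 1.29) = 0.21 / 3.65 = 0.0575 V⁻¹.

λ = 0.0575 V⁻¹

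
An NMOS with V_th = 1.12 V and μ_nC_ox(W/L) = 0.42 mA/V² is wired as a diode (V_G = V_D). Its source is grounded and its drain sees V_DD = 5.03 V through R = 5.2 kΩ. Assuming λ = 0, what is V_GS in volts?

With gate tied to drain, V_GS = V_DS ≥ V_GS − V_th, so the device is in saturation.
KCL at the drain: ½ k_n (V_GS − V_th)² = (V_DD − V_GS)/R.
Let x = V_GS − 1.12. Then 1.09 x² + x − 3.91 = 0, giving x = 1.49 V (positive root), so V_GS = 2.61 V.
I_D = (V_DD − V_GS)/R = (5.03 − 2.61) / 5.2 = 0.466 mA.

V_GS = 2.61 V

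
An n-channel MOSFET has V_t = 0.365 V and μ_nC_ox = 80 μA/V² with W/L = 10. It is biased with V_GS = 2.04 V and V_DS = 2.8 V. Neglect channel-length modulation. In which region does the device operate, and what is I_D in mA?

Saturation; I_D = 1.12 mA

k_n = μ_nC_ox · (W/L) = 0.8 mA/V².
V_ov = V_GS − V_t = 2.04 − 0.365 = 1.68 V.
Since V_DS = 2.8 V ≥ V_ov = 1.68 V, the device is in saturation.
I_D = ½ k_n V_ov² = 0.5 × 0.8 × 1.68² = 1.12 mA.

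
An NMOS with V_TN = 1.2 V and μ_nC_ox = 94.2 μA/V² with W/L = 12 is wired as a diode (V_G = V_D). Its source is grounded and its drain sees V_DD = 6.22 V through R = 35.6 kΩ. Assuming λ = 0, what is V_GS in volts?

V_GS = 1.68 V

With gate tied to drain, V_GS = V_DS ≥ V_GS − V_TN, so the device is in saturation.
k_n = μ_nC_ox · (W/L) = 1.13 mA/V².
KCL at the drain: ½ k_n (V_GS − V_TN)² = (V_DD − V_GS)/R.
Let x = V_GS − 1.2. Then 20.1 x² + x − 5.02 = 0, giving x = 0.475 V (positive root), so V_GS = 1.68 V.
I_D = (V_DD − V_GS)/R = (6.22 − 1.68) / 35.6 = 0.128 mA.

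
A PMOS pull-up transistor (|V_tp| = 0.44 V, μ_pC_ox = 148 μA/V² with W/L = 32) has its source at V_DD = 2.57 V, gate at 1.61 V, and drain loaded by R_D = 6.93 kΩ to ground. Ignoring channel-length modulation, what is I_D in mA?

V_SG = V_DD − V_G = 2.57 − 1.61 = 0.96 V, so V_ov = 0.96 − 0.44 = 0.52 V.
k_p = μ_pC_ox · (W/L) = 4.736 mA/V².
Assume saturation: I_D = ½ k_p V_ov² = 0.5 × 4.736 × 0.52² = 0.64 mA, giving V_SD = V_DD − I_D R_D = 2.57 − 0.64 × 6.93 = -1.87 V.
But -1.87 V < V_ov = 0.52 V, so the device is actually in triode.
In triode I_D = k_p[V_ov V_SD − ½ V_SD²] and I_D = (V_DD − V_SD)/R_D. Equating: 16.4 V_SD² − 18.07 V_SD + 2.57 = 0, giving V_SD = 0.168 V (the root below V_ov).
I_D = (2.57 − 0.168) / 6.93 = 0.347 mA.

I_D = 0.347 mA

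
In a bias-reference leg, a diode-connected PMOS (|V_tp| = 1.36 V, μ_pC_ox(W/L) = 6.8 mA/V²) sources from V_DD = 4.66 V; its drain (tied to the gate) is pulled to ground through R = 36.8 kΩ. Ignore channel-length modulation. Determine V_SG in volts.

With gate tied to drain, V_SG = V_SD ≥ V_SG − |V_tp|, so the device is in saturation.
KCL at the drain: ½ k_p (V_SG − |V_tp|)² = (V_DD − V_SG)/R.
Let x = V_SG − 1.36. Then 125 x² + x − 3.3 = 0, giving x = 0.158 V (positive root), so V_SG = 1.52 V.
I_D = (V_DD − V_SG)/R = (4.66 − 1.52) / 36.8 = 0.0854 mA.

V_SG = 1.52 V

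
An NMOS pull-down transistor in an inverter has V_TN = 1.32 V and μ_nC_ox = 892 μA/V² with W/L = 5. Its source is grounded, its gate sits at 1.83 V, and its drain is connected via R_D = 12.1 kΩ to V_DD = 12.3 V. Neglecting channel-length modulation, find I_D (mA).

I_D = 0.580 mA

V_GS = V_G = 1.83 V, so V_ov = 1.83 − 1.32 = 0.51 V.
k_n = μ_nC_ox · (W/L) = 4.46 mA/V².
Assume saturation: I_D = ½ k_n V_ov² = 0.5 × 4.46 × 0.51² = 0.58 mA, giving V_DS = V_DD − I_D R_D = 12.3 − 0.58 × 12.1 = 5.28 V.
V_DS = 5.28 V ≥ V_ov = 0.51 V, confirming saturation.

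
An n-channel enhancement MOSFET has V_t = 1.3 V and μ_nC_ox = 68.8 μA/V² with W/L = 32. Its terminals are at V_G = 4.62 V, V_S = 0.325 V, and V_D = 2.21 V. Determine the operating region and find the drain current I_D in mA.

Triode; I_D = 8.52 mA

V_GS = V_G − V_S = 4.62 − 0.325 = 4.29 V; V_DS = V_D − V_S = 2.21 − 0.325 = 1.89 V.
k_n = μ_nC_ox · (W/L) = 2.202 mA/V².
V_ov = V_GS − V_t = 4.29 − 1.3 = 3 V.
Since V_DS = 1.89 V < V_ov = 3 V, the device is in the triode region.
I_D = k_n [V_ov · V_DS − ½ V_DS²] = 2.202 × [3 × 1.89 − 0.5 × 1.89²] = 8.52 mA.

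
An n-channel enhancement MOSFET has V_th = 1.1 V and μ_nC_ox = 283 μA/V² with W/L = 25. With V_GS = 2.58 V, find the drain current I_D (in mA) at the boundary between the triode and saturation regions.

I_D = 7.75 mA

At the boundary V_DS = V_ov = V_GS − V_th = 2.58 − 1.1 = 1.48 V.
k_n = μ_nC_ox · (W/L) = 7.075 mA/V².
I_D = ½ k_n V_ov² = 0.5 × 7.075 × 1.48² = 7.75 mA.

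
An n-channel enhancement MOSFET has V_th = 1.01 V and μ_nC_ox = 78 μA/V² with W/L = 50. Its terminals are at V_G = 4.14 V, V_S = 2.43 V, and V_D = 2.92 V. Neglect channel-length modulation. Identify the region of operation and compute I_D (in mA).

V_GS = V_G − V_S = 4.14 − 2.43 = 1.71 V; V_DS = V_D − V_S = 2.92 − 2.43 = 0.49 V.
k_n = μ_nC_ox · (W/L) = 3.9 mA/V².
V_ov = V_GS − V_th = 1.71 − 1.01 = 0.7 V.
Since V_DS = 0.49 V < V_ov = 0.7 V, the device is in the triode region.
I_D = k_n [V_ov · V_DS − ½ V_DS²] = 3.9 × [0.7 × 0.49 − 0.5 × 0.49²] = 0.87 mA.

Triode; I_D = 0.870 mA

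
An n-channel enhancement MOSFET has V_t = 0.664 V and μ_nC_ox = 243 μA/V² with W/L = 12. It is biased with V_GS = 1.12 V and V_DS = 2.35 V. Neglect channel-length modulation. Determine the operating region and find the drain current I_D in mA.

k_n = μ_nC_ox · (W/L) = 2.916 mA/V².
V_ov = V_GS − V_t = 1.12 − 0.664 = 0.456 V.
Since V_DS = 2.35 V ≥ V_ov = 0.456 V, the device is in saturation.
I_D = ½ k_n V_ov² = 0.5 × 2.916 × 0.456² = 0.303 mA.

Saturation; I_D = 0.303 mA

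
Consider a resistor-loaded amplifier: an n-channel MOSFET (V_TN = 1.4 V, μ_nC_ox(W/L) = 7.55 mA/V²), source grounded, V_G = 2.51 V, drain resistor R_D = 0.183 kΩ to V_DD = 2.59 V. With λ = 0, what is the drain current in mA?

I_D = 4.65 mA

V_GS = V_G = 2.51 V, so V_ov = 2.51 − 1.4 = 1.11 V.
Assume saturation: I_D = ½ k_n V_ov² = 0.5 × 7.55 × 1.11² = 4.65 mA, giving V_DS = V_DD − I_D R_D = 2.59 − 4.65 × 0.183 = 1.74 V.
V_DS = 1.74 V ≥ V_ov = 1.11 V, confirming saturation.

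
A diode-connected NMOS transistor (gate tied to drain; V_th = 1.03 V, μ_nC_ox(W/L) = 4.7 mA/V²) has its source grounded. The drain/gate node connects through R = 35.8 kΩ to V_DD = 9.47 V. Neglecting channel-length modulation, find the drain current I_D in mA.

With gate tied to drain, V_GS = V_DS ≥ V_GS − V_th, so the device is in saturation.
KCL at the drain: ½ k_n (V_GS − V_th)² = (V_DD − V_GS)/R.
Let x = V_GS − 1.03. Then 84.1 x² + x − 8.44 = 0, giving x = 0.311 V (positive root), so V_GS = 1.34 V.
I_D = (V_DD − V_GS)/R = (9.47 − 1.34) / 35.8 = 0.227 mA.

I_D = 0.227 mA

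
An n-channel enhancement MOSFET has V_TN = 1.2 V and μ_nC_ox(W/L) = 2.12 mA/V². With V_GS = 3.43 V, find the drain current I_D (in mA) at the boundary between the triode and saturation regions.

I_D = 5.27 mA

At the boundary V_DS = V_ov = V_GS − V_TN = 3.43 − 1.2 = 2.23 V.
I_D = ½ k_n V_ov² = 0.5 × 2.12 × 2.23² = 5.27 mA.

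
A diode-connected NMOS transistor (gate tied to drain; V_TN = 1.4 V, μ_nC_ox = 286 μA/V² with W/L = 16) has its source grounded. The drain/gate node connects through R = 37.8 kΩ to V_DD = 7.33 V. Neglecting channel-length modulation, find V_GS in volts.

With gate tied to drain, V_GS = V_DS ≥ V_GS − V_TN, so the device is in saturation.
k_n = μ_nC_ox · (W/L) = 4.576 mA/V².
KCL at the drain: ½ k_n (V_GS − V_TN)² = (V_DD − V_GS)/R.
Let x = V_GS − 1.4. Then 86.5 x² + x − 5.93 = 0, giving x = 0.256 V (positive root), so V_GS = 1.66 V.
I_D = (V_DD − V_GS)/R = (7.33 − 1.66) / 37.8 = 0.15 mA.

V_GS = 1.66 V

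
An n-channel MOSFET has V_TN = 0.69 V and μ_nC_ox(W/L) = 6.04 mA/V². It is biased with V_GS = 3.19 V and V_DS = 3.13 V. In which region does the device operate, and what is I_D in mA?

Saturation; I_D = 18.9 mA

V_ov = V_GS − V_TN = 3.19 − 0.69 = 2.5 V.
Since V_DS = 3.13 V ≥ V_ov = 2.5 V, the device is in saturation.
I_D = ½ k_n V_ov² = 0.5 × 6.04 × 2.5² = 18.9 mA.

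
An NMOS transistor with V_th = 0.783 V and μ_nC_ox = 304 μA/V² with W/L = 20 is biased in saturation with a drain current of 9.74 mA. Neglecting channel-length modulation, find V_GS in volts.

V_GS = 2.57 V

k_n = μ_nC_ox · (W/L) = 6.08 mA/V².
In saturation I_D = ½ k_n (V_GS − V_th)², so V_GS − V_th = √(2 I_D / k_n) = √(2 × 9.74 / 6.08) = 1.79 V.
V_GS = 0.783 + 1.79 = 2.57 V.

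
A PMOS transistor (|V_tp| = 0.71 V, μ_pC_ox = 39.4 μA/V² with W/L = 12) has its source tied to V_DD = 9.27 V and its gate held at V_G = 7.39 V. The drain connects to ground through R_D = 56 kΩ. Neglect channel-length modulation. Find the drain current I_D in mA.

I_D = 0.160 mA

V_SG = V_DD − V_G = 9.27 − 7.39 = 1.88 V, so V_ov = 1.88 − 0.71 = 1.17 V.
k_p = μ_pC_ox · (W/L) = 0.4728 mA/V².
Assume saturation: I_D = ½ k_p V_ov² = 0.5 × 0.4728 × 1.17² = 0.324 mA, giving V_SD = V_DD − I_D R_D = 9.27 − 0.324 × 56 = -8.85 V.
But -8.85 V < V_ov = 1.17 V, so the device is actually in triode.
In triode I_D = k_p[V_ov V_SD − ½ V_SD²] and I_D = (V_DD − V_SD)/R_D. Equating: 13.2 V_SD² − 31.98 V_SD + 9.27 = 0, giving V_SD = 0.337 V (the root below V_ov).
I_D = (9.27 − 0.337) / 56 = 0.16 mA.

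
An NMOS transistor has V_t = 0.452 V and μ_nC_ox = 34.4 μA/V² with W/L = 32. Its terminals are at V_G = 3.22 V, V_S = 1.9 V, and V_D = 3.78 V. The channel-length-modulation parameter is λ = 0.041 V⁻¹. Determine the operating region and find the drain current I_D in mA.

Saturation; I_D = 0.447 mA

V_GS = V_G − V_S = 3.22 − 1.9 = 1.32 V; V_DS = V_D − V_S = 3.78 − 1.9 = 1.88 V.
k_n = μ_nC_ox · (W/L) = 1.101 mA/V².
V_ov = V_GS − V_t = 1.32 − 0.452 = 0.868 V.
Since V_DS = 1.88 V ≥ V_ov = 0.868 V, the device is in saturation.
I_D = ½ k_n V_ov² (1 + λ V_DS) = 0.5 × 1.101 × 0.868² × (1 + 0.041 × 1.88) = 0.447 mA.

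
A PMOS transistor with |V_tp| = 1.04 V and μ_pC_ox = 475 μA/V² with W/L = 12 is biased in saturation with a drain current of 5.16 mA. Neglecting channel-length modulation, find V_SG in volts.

V_SG = 2.39 V

k_p = μ_pC_ox · (W/L) = 5.7 mA/V².
In saturation I_D = ½ k_p (V_SG − |V_tp|)², so V_SG − |V_tp| = √(2 I_D / k_p) = √(2 × 5.16 / 5.7) = 1.35 V.
V_SG = 1.04 + 1.35 = 2.39 V.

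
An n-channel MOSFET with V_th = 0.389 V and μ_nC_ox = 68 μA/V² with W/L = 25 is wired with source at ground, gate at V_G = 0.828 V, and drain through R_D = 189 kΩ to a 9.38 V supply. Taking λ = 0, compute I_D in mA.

I_D = 0.0492 mA

V_GS = V_G = 0.828 V, so V_ov = 0.828 − 0.389 = 0.439 V.
k_n = μ_nC_ox · (W/L) = 1.7 mA/V².
Assume saturation: I_D = ½ k_n V_ov² = 0.5 × 1.7 × 0.439² = 0.164 mA, giving V_DS = V_DD − I_D R_D = 9.38 − 0.164 × 189 = -21.6 V.
But -21.6 V < V_ov = 0.439 V, so the device is actually in triode.
In triode I_D = k_n[V_ov V_DS − ½ V_DS²] and I_D = (V_DD − V_DS)/R_D. Equating: 161 V_DS² − 142.1 V_DS + 9.38 = 0, giving V_DS = 0.0719 V (the root below V_ov).
I_D = (9.38 − 0.0719) / 189 = 0.0492 mA.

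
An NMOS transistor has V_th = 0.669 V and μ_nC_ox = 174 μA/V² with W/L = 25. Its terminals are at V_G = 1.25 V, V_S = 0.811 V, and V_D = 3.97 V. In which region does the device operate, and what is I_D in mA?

V_GS = V_G − V_S = 1.25 − 0.811 = 0.439 V; V_DS = V_D − V_S = 3.97 − 0.811 = 3.16 V.
V_GS = 0.439 V < V_th = 0.669 V, so the transistor is in cutoff.

Cutoff; I_D = 0 mA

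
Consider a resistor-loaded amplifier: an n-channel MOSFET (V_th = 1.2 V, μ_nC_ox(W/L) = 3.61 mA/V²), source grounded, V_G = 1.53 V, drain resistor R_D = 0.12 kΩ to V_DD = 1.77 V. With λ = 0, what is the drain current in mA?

I_D = 0.197 mA

V_GS = V_G = 1.53 V, so V_ov = 1.53 − 1.2 = 0.33 V.
Assume saturation: I_D = ½ k_n V_ov² = 0.5 × 3.61 × 0.33² = 0.197 mA, giving V_DS = V_DD − I_D R_D = 1.77 − 0.197 × 0.12 = 1.75 V.
V_DS = 1.75 V ≥ V_ov = 0.33 V, confirming saturation.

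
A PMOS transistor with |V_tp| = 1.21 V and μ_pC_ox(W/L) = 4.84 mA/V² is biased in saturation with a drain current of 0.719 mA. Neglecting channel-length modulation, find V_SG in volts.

V_SG = 1.76 V

In saturation I_D = ½ k_p (V_SG − |V_tp|)², so V_SG − |V_tp| = √(2 I_D / k_p) = √(2 × 0.719 / 4.84) = 0.545 V.
V_SG = 1.21 + 0.545 = 1.76 V.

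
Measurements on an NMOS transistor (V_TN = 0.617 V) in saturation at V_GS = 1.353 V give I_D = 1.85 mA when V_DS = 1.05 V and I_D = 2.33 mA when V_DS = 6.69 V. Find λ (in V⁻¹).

λ = 0.0483 V⁻¹

With V_GS fixed, I_D ∝ (1 + λ V_DS) in saturation, so I_D2/I_D1 = (1 + λ V_DS2)/(1 + λ V_DS1).
2.33/1.85 = 1.259 = (1 + 6.69 λ)/(1 + 1.05 λ).
Solving: λ (I_D1 V_DS2 − I_D2 V_DS1) = I_D2 − I_D1, so λ = (2.33 − 1.85) / (1.85 × 6.69 − 2.33 × 1.05) = 0.48 / 9.93 = 0.0483 V⁻¹.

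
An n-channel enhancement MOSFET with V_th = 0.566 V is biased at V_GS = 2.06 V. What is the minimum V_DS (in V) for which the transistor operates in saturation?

V_DS,sat = 1.49 V

The boundary between triode and saturation is V_DS = V_GS − V_th = V_ov.
V_ov = 2.06 − 0.566 = 1.49 V.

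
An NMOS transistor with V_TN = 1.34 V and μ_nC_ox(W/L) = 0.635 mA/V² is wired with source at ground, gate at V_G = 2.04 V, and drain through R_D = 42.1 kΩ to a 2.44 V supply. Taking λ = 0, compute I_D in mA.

V_GS = V_G = 2.04 V, so V_ov = 2.04 − 1.34 = 0.7 V.
Assume saturation: I_D = ½ k_n V_ov² = 0.5 × 0.635 × 0.7² = 0.156 mA, giving V_DS = V_DD − I_D R_D = 2.44 − 0.156 × 42.1 = -4.11 V.
But -4.11 V < V_ov = 0.7 V, so the device is actually in triode.
In triode I_D = k_n[V_ov V_DS − ½ V_DS²] and I_D = (V_DD − V_DS)/R_D. Equating: 13.4 V_DS² − 19.71 V_DS + 2.44 = 0, giving V_DS = 0.136 V (the root below V_ov).
I_D = (2.44 − 0.136) / 42.1 = 0.0547 mA.

I_D = 0.0547 mA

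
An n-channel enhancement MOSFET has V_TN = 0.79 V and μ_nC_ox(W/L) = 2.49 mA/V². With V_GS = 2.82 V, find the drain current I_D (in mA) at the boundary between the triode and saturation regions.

I_D = 5.13 mA

At the boundary V_DS = V_ov = V_GS − V_TN = 2.82 − 0.79 = 2.03 V.
I_D = ½ k_n V_ov² = 0.5 × 2.49 × 2.03² = 5.13 mA.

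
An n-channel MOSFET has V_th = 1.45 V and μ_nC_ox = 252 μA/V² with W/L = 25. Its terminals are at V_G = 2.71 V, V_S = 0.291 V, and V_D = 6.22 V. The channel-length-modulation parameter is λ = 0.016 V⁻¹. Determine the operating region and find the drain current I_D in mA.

Saturation; I_D = 3.24 mA

V_GS = V_G − V_S = 2.71 − 0.291 = 2.42 V; V_DS = V_D − V_S = 6.22 − 0.291 = 5.93 V.
k_n = μ_nC_ox · (W/L) = 6.3 mA/V².
V_ov = V_GS − V_th = 2.42 − 1.45 = 0.969 V.
Since V_DS = 5.93 V ≥ V_ov = 0.969 V, the device is in saturation.
I_D = ½ k_n V_ov² (1 + λ V_DS) = 0.5 × 6.3 × 0.969² × (1 + 0.016 × 5.93) = 3.24 mA.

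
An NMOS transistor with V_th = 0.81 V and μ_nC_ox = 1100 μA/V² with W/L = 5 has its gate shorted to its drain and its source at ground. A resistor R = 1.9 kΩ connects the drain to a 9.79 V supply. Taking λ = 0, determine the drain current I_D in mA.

With gate tied to drain, V_GS = V_DS ≥ V_GS − V_th, so the device is in saturation.
k_n = μ_nC_ox · (W/L) = 5.5 mA/V².
KCL at the drain: ½ k_n (V_GS − V_th)² = (V_DD − V_GS)/R.
Let x = V_GS − 0.81. Then 5.22 x² + x − 8.98 = 0, giving x = 1.22 V (positive root), so V_GS = 2.03 V.
I_D = (V_DD − V_GS)/R = (9.79 − 2.03) / 1.9 = 4.08 mA.

I_D = 4.08 mA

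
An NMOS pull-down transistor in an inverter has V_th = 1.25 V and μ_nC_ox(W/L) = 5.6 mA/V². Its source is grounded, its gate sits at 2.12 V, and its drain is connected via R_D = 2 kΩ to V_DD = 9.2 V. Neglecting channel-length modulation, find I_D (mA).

I_D = 2.12 mA

V_GS = V_G = 2.12 V, so V_ov = 2.12 − 1.25 = 0.87 V.
Assume saturation: I_D = ½ k_n V_ov² = 0.5 × 5.6 × 0.87² = 2.12 mA, giving V_DS = V_DD − I_D R_D = 9.2 − 2.12 × 2 = 4.96 V.
V_DS = 4.96 V ≥ V_ov = 0.87 V, confirming saturation.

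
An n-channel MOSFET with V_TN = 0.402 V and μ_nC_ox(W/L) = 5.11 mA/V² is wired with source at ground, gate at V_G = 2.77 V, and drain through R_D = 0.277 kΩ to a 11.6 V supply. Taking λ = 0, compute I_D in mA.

I_D = 14.3 mA

V_GS = V_G = 2.77 V, so V_ov = 2.77 − 0.402 = 2.37 V.
Assume saturation: I_D = ½ k_n V_ov² = 0.5 × 5.11 × 2.37² = 14.3 mA, giving V_DS = V_DD − I_D R_D = 11.6 − 14.3 × 0.277 = 7.63 V.
V_DS = 7.63 V ≥ V_ov = 2.37 V, confirming saturation.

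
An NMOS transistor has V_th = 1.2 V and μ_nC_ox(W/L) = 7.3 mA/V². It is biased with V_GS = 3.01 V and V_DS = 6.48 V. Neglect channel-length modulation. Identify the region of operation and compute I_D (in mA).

Saturation; I_D = 12.0 mA

V_ov = V_GS − V_th = 3.01 − 1.2 = 1.81 V.
Since V_DS = 6.48 V ≥ V_ov = 1.81 V, the device is in saturation.
I_D = ½ k_n V_ov² = 0.5 × 7.3 × 1.81² = 12 mA.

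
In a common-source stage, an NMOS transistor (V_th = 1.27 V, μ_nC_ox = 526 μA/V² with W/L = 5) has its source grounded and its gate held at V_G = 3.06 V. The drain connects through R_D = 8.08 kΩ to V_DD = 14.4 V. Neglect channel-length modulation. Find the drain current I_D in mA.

V_GS = V_G = 3.06 V, so V_ov = 3.06 − 1.27 = 1.79 V.
k_n = μ_nC_ox · (W/L) = 2.63 mA/V².
Assume saturation: I_D = ½ k_n V_ov² = 0.5 × 2.63 × 1.79² = 4.21 mA, giving V_DS = V_DD − I_D R_D = 14.4 − 4.21 × 8.08 = -19.6 V.
But -19.6 V < V_ov = 1.79 V, so the device is actually in triode.
In triode I_D = k_n[V_ov V_DS − ½ V_DS²] and I_D = (V_DD − V_DS)/R_D. Equating: 10.6 V_DS² − 39.04 V_DS + 14.4 = 0, giving V_DS = 0.416 V (the root below V_ov).
I_D = (14.4 − 0.416) / 8.08 = 1.73 mA.

I_D = 1.73 mA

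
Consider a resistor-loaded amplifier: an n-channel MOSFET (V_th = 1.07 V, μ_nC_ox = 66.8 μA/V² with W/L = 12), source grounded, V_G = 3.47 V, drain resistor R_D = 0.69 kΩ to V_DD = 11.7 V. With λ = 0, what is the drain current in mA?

I_D = 2.31 mA

V_GS = V_G = 3.47 V, so V_ov = 3.47 − 1.07 = 2.4 V.
k_n = μ_nC_ox · (W/L) = 0.8016 mA/V².
Assume saturation: I_D = ½ k_n V_ov² = 0.5 × 0.8016 × 2.4² = 2.31 mA, giving V_DS = V_DD − I_D R_D = 11.7 − 2.31 × 0.69 = 10.1 V.
V_DS = 10.1 V ≥ V_ov = 2.4 V, confirming saturation.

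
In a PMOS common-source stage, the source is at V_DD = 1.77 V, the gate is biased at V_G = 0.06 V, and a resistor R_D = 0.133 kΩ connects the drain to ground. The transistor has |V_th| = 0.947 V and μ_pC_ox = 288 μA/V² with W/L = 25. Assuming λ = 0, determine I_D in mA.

V_SG = V_DD − V_G = 1.77 − 0.06 = 1.71 V, so V_ov = 1.71 − 0.947 = 0.763 V.
k_p = μ_pC_ox · (W/L) = 7.2 mA/V².
Assume saturation: I_D = ½ k_p V_ov² = 0.5 × 7.2 × 0.763² = 2.1 mA, giving V_SD = V_DD − I_D R_D = 1.77 − 2.1 × 0.133 = 1.49 V.
V_SD = 1.49 V ≥ V_ov = 0.763 V, confirming saturation.

I_D = 2.10 mA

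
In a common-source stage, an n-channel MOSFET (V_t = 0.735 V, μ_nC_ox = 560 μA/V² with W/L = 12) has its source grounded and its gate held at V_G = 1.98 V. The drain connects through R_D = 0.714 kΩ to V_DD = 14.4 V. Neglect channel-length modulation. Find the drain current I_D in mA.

I_D = 5.21 mA

V_GS = V_G = 1.98 V, so V_ov = 1.98 − 0.735 = 1.25 V.
k_n = μ_nC_ox · (W/L) = 6.72 mA/V².
Assume saturation: I_D = ½ k_n V_ov² = 0.5 × 6.72 × 1.25² = 5.21 mA, giving V_DS = V_DD − I_D R_D = 14.4 − 5.21 × 0.714 = 10.7 V.
V_DS = 10.7 V ≥ V_ov = 1.25 V, confirming saturation.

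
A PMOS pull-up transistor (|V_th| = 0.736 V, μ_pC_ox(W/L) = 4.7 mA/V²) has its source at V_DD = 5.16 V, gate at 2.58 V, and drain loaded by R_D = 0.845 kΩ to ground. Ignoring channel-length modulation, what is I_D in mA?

I_D = 5.21 mA

V_SG = V_DD − V_G = 5.16 − 2.58 = 2.58 V, so V_ov = 2.58 − 0.736 = 1.84 V.
Assume saturation: I_D = ½ k_p V_ov² = 0.5 × 4.7 × 1.84² = 7.99 mA, giving V_SD = V_DD − I_D R_D = 5.16 − 7.99 × 0.845 = -1.59 V.
But -1.59 V < V_ov = 1.84 V, so the device is actually in triode.
In triode I_D = k_p[V_ov V_SD − ½ V_SD²] and I_D = (V_DD − V_SD)/R_D. Equating: 1.99 V_SD² − 8.323 V_SD + 5.16 = 0, giving V_SD = 0.756 V (the root below V_ov).
I_D = (5.16 − 0.756) / 0.845 = 5.21 mA.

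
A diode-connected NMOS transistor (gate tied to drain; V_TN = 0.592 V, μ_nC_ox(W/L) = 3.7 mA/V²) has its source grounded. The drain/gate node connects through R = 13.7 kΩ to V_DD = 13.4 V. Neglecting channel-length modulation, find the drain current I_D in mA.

With gate tied to drain, V_GS = V_DS ≥ V_GS − V_TN, so the device is in saturation.
KCL at the drain: ½ k_n (V_GS − V_TN)² = (V_DD − V_GS)/R.
Let x = V_GS − 0.592. Then 25.3 x² + x − 12.81 = 0, giving x = 0.691 V (positive root), so V_GS = 1.28 V.
I_D = (V_DD − V_GS)/R = (13.4 − 1.28) / 13.7 = 0.884 mA.

I_D = 0.884 mA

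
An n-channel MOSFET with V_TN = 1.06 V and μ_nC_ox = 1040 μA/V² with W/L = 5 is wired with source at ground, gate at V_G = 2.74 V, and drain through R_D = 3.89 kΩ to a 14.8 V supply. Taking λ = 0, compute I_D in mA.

I_D = 3.68 mA

V_GS = V_G = 2.74 V, so V_ov = 2.74 − 1.06 = 1.68 V.
k_n = μ_nC_ox · (W/L) = 5.2 mA/V².
Assume saturation: I_D = ½ k_n V_ov² = 0.5 × 5.2 × 1.68² = 7.34 mA, giving V_DS = V_DD − I_D R_D = 14.8 − 7.34 × 3.89 = -13.7 V.
But -13.7 V < V_ov = 1.68 V, so the device is actually in triode.
In triode I_D = k_n[V_ov V_DS − ½ V_DS²] and I_D = (V_DD − V_DS)/R_D. Equating: 10.1 V_DS² − 34.98 V_DS + 14.8 = 0, giving V_DS = 0.493 V (the root below V_ov).
I_D = (14.8 − 0.493) / 3.89 = 3.68 mA.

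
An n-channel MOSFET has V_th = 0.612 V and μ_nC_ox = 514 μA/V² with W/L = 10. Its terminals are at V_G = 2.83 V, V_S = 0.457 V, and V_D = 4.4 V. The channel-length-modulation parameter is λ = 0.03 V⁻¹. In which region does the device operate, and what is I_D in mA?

Saturation; I_D = 8.91 mA

V_GS = V_G − V_S = 2.83 − 0.457 = 2.37 V; V_DS = V_D − V_S = 4.4 − 0.457 = 3.94 V.
k_n = μ_nC_ox · (W/L) = 5.14 mA/V².
V_ov = V_GS − V_th = 2.37 − 0.612 = 1.76 V.
Since V_DS = 3.94 V ≥ V_ov = 1.76 V, the device is in saturation.
I_D = ½ k_n V_ov² (1 + λ V_DS) = 0.5 × 5.14 × 1.76² × (1 + 0.03 × 3.94) = 8.91 mA.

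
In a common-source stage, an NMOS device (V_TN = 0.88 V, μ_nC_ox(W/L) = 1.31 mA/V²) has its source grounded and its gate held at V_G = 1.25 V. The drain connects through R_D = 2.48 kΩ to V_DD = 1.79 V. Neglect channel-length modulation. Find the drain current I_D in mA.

V_GS = V_G = 1.25 V, so V_ov = 1.25 − 0.88 = 0.37 V.
Assume saturation: I_D = ½ k_n V_ov² = 0.5 × 1.31 × 0.37² = 0.0897 mA, giving V_DS = V_DD − I_D R_D = 1.79 − 0.0897 × 2.48 = 1.57 V.
V_DS = 1.57 V ≥ V_ov = 0.37 V, confirming saturation.

I_D = 0.0897 mA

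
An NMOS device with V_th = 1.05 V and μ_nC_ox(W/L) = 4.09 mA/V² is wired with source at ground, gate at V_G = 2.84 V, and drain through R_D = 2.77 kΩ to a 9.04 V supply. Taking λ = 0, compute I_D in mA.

V_GS = V_G = 2.84 V, so V_ov = 2.84 − 1.05 = 1.79 V.
Assume saturation: I_D = ½ k_n V_ov² = 0.5 × 4.09 × 1.79² = 6.55 mA, giving V_DS = V_DD − I_D R_D = 9.04 − 6.55 × 2.77 = -9.11 V.
But -9.11 V < V_ov = 1.79 V, so the device is actually in triode.
In triode I_D = k_n[V_ov V_DS − ½ V_DS²] and I_D = (V_DD − V_DS)/R_D. Equating: 5.66 V_DS² − 21.28 V_DS + 9.04 = 0, giving V_DS = 0.488 V (the root below V_ov).
I_D = (9.04 − 0.488) / 2.77 = 3.09 mA.

I_D = 3.09 mA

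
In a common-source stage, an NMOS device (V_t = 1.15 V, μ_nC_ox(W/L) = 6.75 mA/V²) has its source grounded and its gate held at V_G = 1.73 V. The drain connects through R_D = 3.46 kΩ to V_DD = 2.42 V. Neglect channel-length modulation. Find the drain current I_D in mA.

I_D = 0.642 mA

V_GS = V_G = 1.73 V, so V_ov = 1.73 − 1.15 = 0.58 V.
Assume saturation: I_D = ½ k_n V_ov² = 0.5 × 6.75 × 0.58² = 1.14 mA, giving V_DS = V_DD − I_D R_D = 2.42 − 1.14 × 3.46 = -1.51 V.
But -1.51 V < V_ov = 0.58 V, so the device is actually in triode.
In triode I_D = k_n[V_ov V_DS − ½ V_DS²] and I_D = (V_DD − V_DS)/R_D. Equating: 11.7 V_DS² − 14.55 V_DS + 2.42 = 0, giving V_DS = 0.198 V (the root below V_ov).
I_D = (2.42 − 0.198) / 3.46 = 0.642 mA.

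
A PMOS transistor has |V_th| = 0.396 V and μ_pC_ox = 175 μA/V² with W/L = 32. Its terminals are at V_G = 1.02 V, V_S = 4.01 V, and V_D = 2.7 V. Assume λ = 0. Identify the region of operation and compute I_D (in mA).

Triode; I_D = 14.2 mA

V_SG = V_S − V_G = 4.01 − 1.02 = 2.99 V; V_SD = V_S − V_D = 4.01 − 2.7 = 1.31 V.
k_p = μ_pC_ox · (W/L) = 5.6 mA/V².
V_ov = V_SG − |V_th| = 2.99 − 0.396 = 2.59 V.
Since V_SD = 1.31 V < V_ov = 2.59 V, the device is in the triode region.
I_D = k_p [V_ov · V_SD − ½ V_SD²] = 5.6 × [2.59 × 1.31 − 0.5 × 1.31²] = 14.2 mA.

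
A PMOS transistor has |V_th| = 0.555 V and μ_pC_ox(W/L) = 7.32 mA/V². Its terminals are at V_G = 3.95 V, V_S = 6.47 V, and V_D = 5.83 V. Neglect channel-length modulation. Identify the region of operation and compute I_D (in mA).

Triode; I_D = 7.71 mA

V_SG = V_S − V_G = 6.47 − 3.95 = 2.52 V; V_SD = V_S − V_D = 6.47 − 5.83 = 0.64 V.
V_ov = V_SG − |V_th| = 2.52 − 0.555 = 1.96 V.
Since V_SD = 0.64 V < V_ov = 1.96 V, the device is in the triode region.
I_D = k_p [V_ov · V_SD − ½ V_SD²] = 7.32 × [1.96 × 0.64 − 0.5 × 0.64²] = 7.71 mA.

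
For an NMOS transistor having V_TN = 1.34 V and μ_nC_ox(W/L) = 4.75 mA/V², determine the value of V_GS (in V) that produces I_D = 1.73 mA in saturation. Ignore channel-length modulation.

In saturation I_D = ½ k_n (V_GS − V_TN)², so V_GS − V_TN = √(2 I_D / k_n) = √(2 × 1.73 / 4.75) = 0.853 V.
V_GS = 1.34 + 0.853 = 2.19 V.

V_GS = 2.19 V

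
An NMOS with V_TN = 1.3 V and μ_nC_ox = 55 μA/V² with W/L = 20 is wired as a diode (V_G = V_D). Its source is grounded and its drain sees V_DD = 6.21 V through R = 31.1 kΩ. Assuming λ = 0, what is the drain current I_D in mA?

With gate tied to drain, V_GS = V_DS ≥ V_GS − V_TN, so the device is in saturation.
k_n = μ_nC_ox · (W/L) = 1.1 mA/V².
KCL at the drain: ½ k_n (V_GS − V_TN)² = (V_DD − V_GS)/R.
Let x = V_GS − 1.3. Then 17.1 x² + x − 4.91 = 0, giving x = 0.507 V (positive root), so V_GS = 1.81 V.
I_D = (V_DD − V_GS)/R = (6.21 − 1.81) / 31.1 = 0.142 mA.

I_D = 0.142 mA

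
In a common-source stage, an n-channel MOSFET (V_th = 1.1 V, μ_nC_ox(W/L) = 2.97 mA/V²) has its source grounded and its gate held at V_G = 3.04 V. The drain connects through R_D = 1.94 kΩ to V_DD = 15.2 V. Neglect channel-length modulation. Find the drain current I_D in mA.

I_D = 5.59 mA

V_GS = V_G = 3.04 V, so V_ov = 3.04 − 1.1 = 1.94 V.
Assume saturation: I_D = ½ k_n V_ov² = 0.5 × 2.97 × 1.94² = 5.59 mA, giving V_DS = V_DD − I_D R_D = 15.2 − 5.59 × 1.94 = 4.36 V.
V_DS = 4.36 V ≥ V_ov = 1.94 V, confirming saturation.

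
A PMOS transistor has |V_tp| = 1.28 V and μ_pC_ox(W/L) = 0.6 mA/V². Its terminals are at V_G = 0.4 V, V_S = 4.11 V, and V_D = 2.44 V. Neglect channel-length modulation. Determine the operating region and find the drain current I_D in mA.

Triode; I_D = 1.60 mA

V_SG = V_S − V_G = 4.11 − 0.4 = 3.71 V; V_SD = V_S − V_D = 4.11 − 2.44 = 1.67 V.
V_ov = V_SG − |V_tp| = 3.71 − 1.28 = 2.43 V.
Since V_SD = 1.67 V < V_ov = 2.43 V, the device is in the triode region.
I_D = k_p [V_ov · V_SD − ½ V_SD²] = 0.6 × [2.43 × 1.67 − 0.5 × 1.67²] = 1.6 mA.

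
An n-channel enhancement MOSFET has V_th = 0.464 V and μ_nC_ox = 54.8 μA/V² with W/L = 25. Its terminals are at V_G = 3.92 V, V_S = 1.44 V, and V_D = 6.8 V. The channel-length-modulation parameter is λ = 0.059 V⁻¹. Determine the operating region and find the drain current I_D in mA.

V_GS = V_G − V_S = 3.92 − 1.44 = 2.48 V; V_DS = V_D − V_S = 6.8 − 1.44 = 5.36 V.
k_n = μ_nC_ox · (W/L) = 1.37 mA/V².
V_ov = V_GS − V_th = 2.48 − 0.464 = 2.02 V.
Since V_DS = 5.36 V ≥ V_ov = 2.02 V, the device is in saturation.
I_D = ½ k_n V_ov² (1 + λ V_DS) = 0.5 × 1.37 × 2.02² × (1 + 0.059 × 5.36) = 3.66 mA.

Saturation; I_D = 3.66 mA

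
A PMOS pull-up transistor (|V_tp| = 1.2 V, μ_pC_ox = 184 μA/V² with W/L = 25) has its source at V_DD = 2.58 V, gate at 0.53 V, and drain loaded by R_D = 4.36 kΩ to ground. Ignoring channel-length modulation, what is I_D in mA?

V_SG = V_DD − V_G = 2.58 − 0.53 = 2.05 V, so V_ov = 2.05 − 1.2 = 0.85 V.
k_p = μ_pC_ox · (W/L) = 4.6 mA/V².
Assume saturation: I_D = ½ k_p V_ov² = 0.5 × 4.6 × 0.85² = 1.66 mA, giving V_SD = V_DD − I_D R_D = 2.58 − 1.66 × 4.36 = -4.67 V.
But -4.67 V < V_ov = 0.85 V, so the device is actually in triode.
In triode I_D = k_p[V_ov V_SD − ½ V_SD²] and I_D = (V_DD − V_SD)/R_D. Equating: 10 V_SD² − 18.05 V_SD + 2.58 = 0, giving V_SD = 0.157 V (the root below V_ov).
I_D = (2.58 − 0.157) / 4.36 = 0.556 mA.

I_D = 0.556 mA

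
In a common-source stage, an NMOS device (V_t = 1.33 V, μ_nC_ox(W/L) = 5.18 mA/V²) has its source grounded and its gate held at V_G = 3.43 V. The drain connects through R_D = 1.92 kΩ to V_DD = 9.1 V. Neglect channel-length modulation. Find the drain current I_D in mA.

I_D = 4.50 mA

V_GS = V_G = 3.43 V, so V_ov = 3.43 − 1.33 = 2.1 V.
Assume saturation: I_D = ½ k_n V_ov² = 0.5 × 5.18 × 2.1² = 11.4 mA, giving V_DS = V_DD − I_D R_D = 9.1 − 11.4 × 1.92 = -12.8 V.
But -12.8 V < V_ov = 2.1 V, so the device is actually in triode.
In triode I_D = k_n[V_ov V_DS − ½ V_DS²] and I_D = (V_DD − V_DS)/R_D. Equating: 4.97 V_DS² − 21.89 V_DS + 9.1 = 0, giving V_DS = 0.465 V (the root below V_ov).
I_D = (9.1 − 0.465) / 1.92 = 4.5 mA.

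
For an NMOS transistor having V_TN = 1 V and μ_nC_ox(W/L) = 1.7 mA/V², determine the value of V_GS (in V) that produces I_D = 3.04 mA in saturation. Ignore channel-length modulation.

V_GS = 2.89 V

In saturation I_D = ½ k_n (V_GS − V_TN)², so V_GS − V_TN = √(2 I_D / k_n) = √(2 × 3.04 / 1.7) = 1.89 V.
V_GS = 1 + 1.89 = 2.89 V.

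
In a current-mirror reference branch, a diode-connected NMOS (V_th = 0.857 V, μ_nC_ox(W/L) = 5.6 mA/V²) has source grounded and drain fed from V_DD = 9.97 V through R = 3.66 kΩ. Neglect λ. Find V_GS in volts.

V_GS = 1.75 V

With gate tied to drain, V_GS = V_DS ≥ V_GS − V_th, so the device is in saturation.
KCL at the drain: ½ k_n (V_GS − V_th)² = (V_DD − V_GS)/R.
Let x = V_GS − 0.857. Then 10.2 x² + x − 9.113 = 0, giving x = 0.895 V (positive root), so V_GS = 1.75 V.
I_D = (V_DD − V_GS)/R = (9.97 − 1.75) / 3.66 = 2.25 mA.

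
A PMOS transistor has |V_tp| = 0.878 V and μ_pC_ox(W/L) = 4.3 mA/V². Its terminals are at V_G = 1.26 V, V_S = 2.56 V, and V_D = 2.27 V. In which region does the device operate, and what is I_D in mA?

Triode; I_D = 0.345 mA

V_SG = V_S − V_G = 2.56 − 1.26 = 1.3 V; V_SD = V_S − V_D = 2.56 − 2.27 = 0.29 V.
V_ov = V_SG − |V_tp| = 1.3 − 0.878 = 0.422 V.
Since V_SD = 0.29 V < V_ov = 0.422 V, the device is in the triode region.
I_D = k_p [V_ov · V_SD − ½ V_SD²] = 4.3 × [0.422 × 0.29 − 0.5 × 0.29²] = 0.345 mA.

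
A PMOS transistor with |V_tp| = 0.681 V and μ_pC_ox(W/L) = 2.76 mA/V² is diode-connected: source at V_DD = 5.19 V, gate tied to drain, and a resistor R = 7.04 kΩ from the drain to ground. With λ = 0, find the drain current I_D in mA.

With gate tied to drain, V_SG = V_SD ≥ V_SG − |V_tp|, so the device is in saturation.
KCL at the drain: ½ k_p (V_SG − |V_tp|)² = (V_DD − V_SG)/R.
Let x = V_SG − 0.681. Then 9.72 x² + x − 4.509 = 0, giving x = 0.632 V (positive root), so V_SG = 1.31 V.
I_D = (V_DD − V_SG)/R = (5.19 − 1.31) / 7.04 = 0.551 mA.

I_D = 0.551 mA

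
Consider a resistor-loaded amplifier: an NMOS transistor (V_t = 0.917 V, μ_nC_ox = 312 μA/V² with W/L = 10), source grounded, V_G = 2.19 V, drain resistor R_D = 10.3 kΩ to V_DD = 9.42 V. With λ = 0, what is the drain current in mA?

V_GS = V_G = 2.19 V, so V_ov = 2.19 − 0.917 = 1.27 V.
k_n = μ_nC_ox · (W/L) = 3.12 mA/V².
Assume saturation: I_D = ½ k_n V_ov² = 0.5 × 3.12 × 1.27² = 2.53 mA, giving V_DS = V_DD − I_D R_D = 9.42 − 2.53 × 10.3 = -16.6 V.
But -16.6 V < V_ov = 1.27 V, so the device is actually in triode.
In triode I_D = k_n[V_ov V_DS − ½ V_DS²] and I_D = (V_DD − V_DS)/R_D. Equating: 16.1 V_DS² − 41.91 V_DS + 9.42 = 0, giving V_DS = 0.248 V (the root below V_ov).
I_D = (9.42 − 0.248) / 10.3 = 0.89 mA.

I_D = 0.890 mA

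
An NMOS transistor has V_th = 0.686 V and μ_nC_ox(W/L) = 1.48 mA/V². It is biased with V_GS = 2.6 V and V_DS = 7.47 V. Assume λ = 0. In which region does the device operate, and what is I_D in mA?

V_ov = V_GS − V_th = 2.6 − 0.686 = 1.91 V.
Since V_DS = 7.47 V ≥ V_ov = 1.91 V, the device is in saturation.
I_D = ½ k_n V_ov² = 0.5 × 1.48 × 1.91² = 2.71 mA.

Saturation; I_D = 2.71 mA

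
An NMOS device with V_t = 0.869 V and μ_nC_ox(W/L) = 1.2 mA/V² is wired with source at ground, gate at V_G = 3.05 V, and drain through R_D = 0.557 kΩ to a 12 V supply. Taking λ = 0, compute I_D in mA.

I_D = 2.85 mA

V_GS = V_G = 3.05 V, so V_ov = 3.05 − 0.869 = 2.18 V.
Assume saturation: I_D = ½ k_n V_ov² = 0.5 × 1.2 × 2.18² = 2.85 mA, giving V_DS = V_DD − I_D R_D = 12 − 2.85 × 0.557 = 10.4 V.
V_DS = 10.4 V ≥ V_ov = 2.18 V, confirming saturation.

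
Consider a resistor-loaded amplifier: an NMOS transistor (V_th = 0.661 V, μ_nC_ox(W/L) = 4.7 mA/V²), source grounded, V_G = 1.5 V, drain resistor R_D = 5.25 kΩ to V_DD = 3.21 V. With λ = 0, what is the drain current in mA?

I_D = 0.580 mA

V_GS = V_G = 1.5 V, so V_ov = 1.5 − 0.661 = 0.839 V.
Assume saturation: I_D = ½ k_n V_ov² = 0.5 × 4.7 × 0.839² = 1.65 mA, giving V_DS = V_DD − I_D R_D = 3.21 − 1.65 × 5.25 = -5.47 V.
But -5.47 V < V_ov = 0.839 V, so the device is actually in triode.
In triode I_D = k_n[V_ov V_DS − ½ V_DS²] and I_D = (V_DD − V_DS)/R_D. Equating: 12.3 V_DS² − 21.7 V_DS + 3.21 = 0, giving V_DS = 0.163 V (the root below V_ov).
I_D = (3.21 − 0.163) / 5.25 = 0.58 mA.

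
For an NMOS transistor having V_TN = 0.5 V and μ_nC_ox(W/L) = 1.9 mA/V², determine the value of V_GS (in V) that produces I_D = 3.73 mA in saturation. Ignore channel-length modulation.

V_GS = 2.48 V

In saturation I_D = ½ k_n (V_GS − V_TN)², so V_GS − V_TN = √(2 I_D / k_n) = √(2 × 3.73 / 1.9) = 1.98 V.
V_GS = 0.5 + 1.98 = 2.48 V.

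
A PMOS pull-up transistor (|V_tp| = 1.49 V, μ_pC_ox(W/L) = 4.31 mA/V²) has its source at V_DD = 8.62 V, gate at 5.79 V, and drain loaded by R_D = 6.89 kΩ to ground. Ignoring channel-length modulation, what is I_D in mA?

I_D = 1.22 mA

V_SG = V_DD − V_G = 8.62 − 5.79 = 2.83 V, so V_ov = 2.83 − 1.49 = 1.34 V.
Assume saturation: I_D = ½ k_p V_ov² = 0.5 × 4.31 × 1.34² = 3.87 mA, giving V_SD = V_DD − I_D R_D = 8.62 − 3.87 × 6.89 = -18 V.
But -18 V < V_ov = 1.34 V, so the device is actually in triode.
In triode I_D = k_p[V_ov V_SD − ½ V_SD²] and I_D = (V_DD − V_SD)/R_D. Equating: 14.8 V_SD² − 40.79 V_SD + 8.62 = 0, giving V_SD = 0.231 V (the root below V_ov).
I_D = (8.62 − 0.231) / 6.89 = 1.22 mA.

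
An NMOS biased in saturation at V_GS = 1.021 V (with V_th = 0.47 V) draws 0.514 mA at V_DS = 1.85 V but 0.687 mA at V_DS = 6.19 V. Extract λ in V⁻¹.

λ = 0.0905 V⁻¹

With V_GS fixed, I_D ∝ (1 + λ V_DS) in saturation, so I_D2/I_D1 = (1 + λ V_DS2)/(1 + λ V_DS1).
0.687/0.514 = 1.337 = (1 + 6.19 λ)/(1 + 1.85 λ).
Solving: λ (I_D1 V_DS2 − I_D2 V_DS1) = I_D2 − I_D1, so λ = (0.687 − 0.514) / (0.514 × 6.19 − 0.687 × 1.85) = 0.173 / 1.91 = 0.0905 V⁻¹.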